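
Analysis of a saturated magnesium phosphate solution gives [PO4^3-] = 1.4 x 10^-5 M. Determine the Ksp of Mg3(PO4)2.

Mg3(PO4)2(s) ⇌ 3 Mg^2+(aq) + 2 PO4^3-(aq)
Stoichiometry gives [Mg^2+] = (3/2)[PO4^3-] = 2.10 x 10^-5 M.
Ksp = [Mg^2+]^3[PO4^3-]^2
Ksp = (2.10 x 10^-5)^3 × (1.4 x 10^-5)^2 = 1.8 × 10^-24

1.8e-24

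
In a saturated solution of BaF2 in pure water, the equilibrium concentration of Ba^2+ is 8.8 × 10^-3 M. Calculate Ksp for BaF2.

2.7e-6

BaF2(s) ⇌ Ba^2+ + 2 F^-
Stoichiometry gives [F^-] = (2/1)[Ba^2+] = 1.76 × 10^-2 M.
Ksp = [Ba^2+][F^-]^2
Ksp = 8.8 x 10^-3 × (1.76 × 10^-2)^2 = 2.7 x 10^-6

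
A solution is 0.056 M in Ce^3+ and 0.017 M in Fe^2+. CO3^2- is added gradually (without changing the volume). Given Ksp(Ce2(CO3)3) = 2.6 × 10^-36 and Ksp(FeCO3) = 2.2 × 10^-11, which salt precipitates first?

Ce2(CO3)3

Each salt begins to precipitate when Q = Ksp, i.e. when [CO3^2-] reaches its threshold.
For Ce2(CO3)3: 2.6 × 10^-36 = (0.056)^2 × [CO3^2-]^3  ⇒  [CO3^2-] = 9.4 × 10^-12 M.
For FeCO3: 2.2 × 10^-11 = 0.017 × [CO3^2-]  ⇒  [CO3^2-] = 1.3 × 10^-9 M.
The salt with the lower threshold [CO3^2-] precipitates first: Ce2(CO3)3.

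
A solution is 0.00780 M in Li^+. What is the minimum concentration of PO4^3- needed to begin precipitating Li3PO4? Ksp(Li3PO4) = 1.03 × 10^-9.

[PO4^3-] = 2.17e-3 M

Li3PO4(s) <=> 3 Li^+(aq) + PO4^3-(aq)
Ksp = [Li^+]^3[PO4^3-]
Precipitation begins when Q = Ksp. With [Li^+] = 0.00780 M:
1.03 × 10^-9 = (0.00780)^3 × [PO4^3-]
[PO4^3-] = (1.03 × 10^-9 / 4.746 × 10^-7) = 2.17 × 10^-3 M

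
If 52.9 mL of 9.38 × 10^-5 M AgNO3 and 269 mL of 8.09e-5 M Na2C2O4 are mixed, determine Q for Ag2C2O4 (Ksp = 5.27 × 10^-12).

Total volume = 52.9 + 269 = 321.9 mL.
[Ag^+] = 9.38 × 10^-5 × (52.9/321.9) = 1.541 × 10^-5 M
[C2O4^2-] = 8.09 × 10^-5 × (269/321.9) = 6.761 x 10^-5 M
Ag2C2O4(s) ⇌ 2 Ag^+ + C2O4^2-, so Q = [Ag^+]^2[C2O4^2-]
Q = (1.541 x 10^-5)^2(6.761 x 10^-5) = 1.61 × 10^-14
Q < Ksp, so no precipitate of Ag2C2O4 forms.

Q = 1.61e-14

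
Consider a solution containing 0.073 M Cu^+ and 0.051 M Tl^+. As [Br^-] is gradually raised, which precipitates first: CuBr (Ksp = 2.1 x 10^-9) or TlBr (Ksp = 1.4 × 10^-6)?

Each salt begins to precipitate when Q = Ksp, i.e. when [Br^-] reaches its threshold.
For CuBr: 2.1 x 10^-9 = 0.073 × [Br^-]  ⇒  [Br^-] = 2.9 × 10^-8 M.
For TlBr: 1.4 × 10^-6 = 0.051 × [Br^-]  ⇒  [Br^-] = 2.7 × 10^-5 M.
The salt with the lower threshold [Br^-] precipitates first: CuBr.

CuBr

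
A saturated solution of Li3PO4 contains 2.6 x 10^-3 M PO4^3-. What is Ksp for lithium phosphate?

Ksp ≈ 1.2 × 10^-9

Li3PO4(s) ⇌ 3 Li^+ + PO4^3-
Stoichiometry gives [Li^+] = (3/1)[PO4^3-] = 7.80 x 10^-3 M.
Ksp = [Li^+]^3[PO4^3-]
Ksp = (7.80 × 10^-3)^3 × 2.6 × 10^-3 = 1.2 × 10^-9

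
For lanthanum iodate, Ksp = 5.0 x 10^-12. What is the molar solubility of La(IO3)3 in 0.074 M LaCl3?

s ≈ 1.4e-4 M

La(IO3)3(s) <=> La^3+(aq) + 3 IO3^-(aq)
Ksp = [La^3+][IO3^-]^3
Let s be the molar solubility in this solution. [La^3+] = 0.074 + s ≈ 0.074, [IO3^-] = 3s (common-ion effect: La^3+ is already 0.074 M).
Ksp ≈ 0.074 × (3s)^3
s = 1.4 x 10^-4 M
Check: s = 1.4 x 10^-4 ≪ 0.074, so the approximation is valid.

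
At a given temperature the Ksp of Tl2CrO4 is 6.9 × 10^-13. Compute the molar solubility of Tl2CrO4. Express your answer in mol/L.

Tl2CrO4(s) ⇌ 2 Tl^+ + CrO4^2-
Ksp = [Tl^+]^2[CrO4^2-]
With molar solubility s: [Tl^+] = 2s, [CrO4^2-] = s.
Substituting: Ksp = (2s)^2s = 4s^3
Solving, s = (6.9 × 10^-13/4)^(1/3) = 5.6 × 10^-5 M

s = 5.6 x 10^-5 M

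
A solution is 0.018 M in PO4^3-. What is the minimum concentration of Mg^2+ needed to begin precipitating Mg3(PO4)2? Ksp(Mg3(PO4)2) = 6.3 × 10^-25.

1.2e-7 M

Mg3(PO4)2(s) ⇌ 3 Mg^2+(aq) + 2 PO4^3-(aq)
Ksp = [Mg^2+]^3[PO4^3-]^2
Precipitation begins when Q = Ksp. With [PO4^3-] = 0.018 M:
6.3 × 10^-25 = (0.018)^2 × [Mg^2+]^3
[Mg^2+] = (6.3 × 10^-25 / 3.24 × 10^-4)^(1/3) = 1.2 × 10^-7 M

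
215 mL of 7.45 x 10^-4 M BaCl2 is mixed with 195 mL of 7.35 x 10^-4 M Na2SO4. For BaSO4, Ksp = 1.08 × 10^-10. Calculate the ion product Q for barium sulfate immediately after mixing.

1.37e-7

Total volume = 215 + 195 = 410 mL.
[Ba^2+] = 7.45 x 10^-4 × (215/410) = 3.907 × 10^-4 M
[SO4^2-] = 7.35 x 10^-4 × (195/410) = 3.496 × 10^-4 M
BaSO4(s) ⇌ Ba^2+(aq) + SO4^2-(aq), so Q = [Ba^2+][SO4^2-]
Q = (3.907 x 10^-4)(3.496 × 10^-4) = 1.37 × 10^-7
Q > Ksp, so BaSO4 will precipitate.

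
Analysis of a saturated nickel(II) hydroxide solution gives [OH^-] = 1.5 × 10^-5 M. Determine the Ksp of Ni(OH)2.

1.7e-15

Ni(OH)2(s) ⇌ Ni^2+(aq) + 2 OH^-(aq)
Stoichiometry gives [Ni^2+] = (1/2)[OH^-] = 7.50 × 10^-6 M.
Ksp = [Ni^2+][OH^-]^2
Ksp = 7.50 x 10^-6 × (1.5 x 10^-5)^2 = 1.7 × 10^-15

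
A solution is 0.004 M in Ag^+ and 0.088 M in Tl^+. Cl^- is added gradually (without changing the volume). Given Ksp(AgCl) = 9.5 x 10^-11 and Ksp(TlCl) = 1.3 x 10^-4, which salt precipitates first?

Each salt begins to precipitate when Q = Ksp, i.e. when [Cl^-] reaches its threshold.
For AgCl: 9.5 x 10^-11 = 0.004 × [Cl^-]  ⇒  [Cl^-] = 2.4 × 10^-8 M.
For TlCl: 1.3 x 10^-4 = 0.088 × [Cl^-]  ⇒  [Cl^-] = 1.5 × 10^-3 M.
The salt with the lower threshold [Cl^-] precipitates first: AgCl.

AgCl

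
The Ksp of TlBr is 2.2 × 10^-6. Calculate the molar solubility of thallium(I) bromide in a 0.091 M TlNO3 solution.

2.4 × 10^-5 M

TlBr(s) ⇌ Tl^+(aq) + Br^-(aq)
Ksp = [Tl^+][Br^-]
If s mol/L dissolves here, [Tl^+] = 0.091 + s ≈ 0.091, [Br^-] = s (common-ion effect: Tl^+ is already 0.091 M).
Ksp ≈ 0.091 × s
s = 2.4 x 10^-5 M
Check: s = 2.4 × 10^-5 ≪ 0.091, so the approximation is valid.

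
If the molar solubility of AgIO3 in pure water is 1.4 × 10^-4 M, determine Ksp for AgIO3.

Ksp ≈ 2.0 × 10^-8

AgIO3(s) ⇌ Ag^+(aq) + IO3^-(aq)
If s mol/L of AgIO3 dissolves, [Ag^+] = s and [IO3^-] = s.
Ksp = [Ag^+][IO3^-]
Ksp = s^2
Ksp = (1.4 × 10^-4)^2 = 2.0 × 10^-8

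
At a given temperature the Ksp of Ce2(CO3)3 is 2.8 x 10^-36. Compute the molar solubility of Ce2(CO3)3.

Ce2(CO3)3(s) <=> 2 Ce^3+ + 3 CO3^2-
Ksp = [Ce^3+]^2[CO3^2-]^3
With molar solubility s: [Ce^3+] = 2s, [CO3^2-] = 3s.
Substituting: Ksp = (2s)^2(3s)^3 = 108s^5
s = (2.8 x 10^-36 / 108)^(1/5) = 3.0 × 10^-8 M

3.0 x 10^-8 M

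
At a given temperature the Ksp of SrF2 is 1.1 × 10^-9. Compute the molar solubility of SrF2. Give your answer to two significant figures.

s ≈ 6.5e-4 M

SrF2(s) ⇌ Sr^2+(aq) + 2 F^-(aq)
Ksp = [Sr^2+][F^-]^2
For each mole of SrF2 that dissolves: [Sr^2+] = s, [F^-] = 2s.
Ksp = s(2s)^2 = 4s^3
s = (1.1 × 10^-9 / 4)^(1/3) = 6.5 × 10^-4 M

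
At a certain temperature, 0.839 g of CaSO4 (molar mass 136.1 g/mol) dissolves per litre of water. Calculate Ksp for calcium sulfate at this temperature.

3.80 × 10^-5

Molar solubility s = (8.39 × 10^-1 g/L) / (136.1 g/mol) = 6.165 x 10^-3 M.
CaSO4(s) ⇌ Ca^2+(aq) + SO4^2-(aq)
For each mole of CaSO4 that dissolves: [Ca^2+] = s, [SO4^2-] = s.
Ksp = [Ca^2+][SO4^2-]
Ksp = (s)(s) = s^2
Ksp = (6.165 × 10^-3)^2 = 3.80 × 10^-5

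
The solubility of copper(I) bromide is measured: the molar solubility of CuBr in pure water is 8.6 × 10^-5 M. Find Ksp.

CuBr(s) ⇌ Cu^+(aq) + Br^-(aq)
With molar solubility s: [Cu^+] = s, [Br^-] = s.
Ksp = [Cu^+][Br^-]
Ksp = s × s = s^2
Ksp = (8.6 × 10^-5)^2 = 7.4 × 10^-9

7.4e-9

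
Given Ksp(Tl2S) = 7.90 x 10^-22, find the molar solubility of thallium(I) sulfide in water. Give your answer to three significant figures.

Tl2S(s) <=> 2 Tl^+(aq) + S^2-(aq)
Ksp = [Tl^+]^2[S^2-]
If s mol/L of Tl2S dissolves, [Tl^+] = 2s and [S^2-] = s.
Ksp = (2s)^2s = 4s^3
Solving, s = (7.90 x 10^-22/4)^(1/3) = 5.82 × 10^-8 M

5.82 × 10^-8 M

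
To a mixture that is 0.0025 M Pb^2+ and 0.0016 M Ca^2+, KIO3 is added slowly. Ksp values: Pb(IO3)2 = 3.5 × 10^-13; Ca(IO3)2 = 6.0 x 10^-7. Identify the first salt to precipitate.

Each salt begins to precipitate when Q = Ksp, i.e. when [IO3^-] reaches its threshold.
For Pb(IO3)2: 3.5 × 10^-13 = 0.0025 × [IO3^-]^2  ⇒  [IO3^-] = 1.2 x 10^-5 M.
For Ca(IO3)2: 6.0 x 10^-7 = 0.0016 × [IO3^-]^2  ⇒  [IO3^-] = 1.9 × 10^-2 M.
The salt with the lower threshold [IO3^-] precipitates first: Pb(IO3)2.

Pb(IO3)2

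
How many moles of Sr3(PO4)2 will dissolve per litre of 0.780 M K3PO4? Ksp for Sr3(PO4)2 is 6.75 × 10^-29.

1.60 × 10^-10 M

Sr3(PO4)2(s) ⇌ 3 Sr^2+(aq) + 2 PO4^3-(aq)
Ksp = [Sr^2+]^3[PO4^3-]^2
Let s = moles of Sr3(PO4)2 that dissolve per litre. [Sr^2+] = 3s, [PO4^3-] = 0.780 + 2s ≈ 0.780 (since PO4^3- from K3PO4 dominates).
Ksp ≈ (3s)^3 × (0.780)^2
s = 1.60 x 10^-10 M
Check: 2s = 3.2 × 10^-10 ≪ 0.780, so the approximation is valid.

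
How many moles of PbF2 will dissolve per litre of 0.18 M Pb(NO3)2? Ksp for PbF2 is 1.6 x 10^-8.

1.5 x 10^-4 M

PbF2(s) ⇌ Pb^2+ + 2 F^-
Ksp = [Pb^2+][F^-]^2
Let s = moles of PbF2 that dissolve per litre. [Pb^2+] = 0.18 + s ≈ 0.18, [F^-] = 2s (since Pb^2+ from Pb(NO3)2 dominates).
Ksp ≈ 0.18 × (2s)^2
s = 1.5 × 10^-4 M
Check: s = 1.5 x 10^-4 ≪ 0.18, so the approximation is valid.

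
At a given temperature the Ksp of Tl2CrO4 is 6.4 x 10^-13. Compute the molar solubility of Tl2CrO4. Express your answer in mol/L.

5.4 x 10^-5 M

Tl2CrO4(s) ⇌ 2 Tl^+ + CrO4^2-
Ksp = [Tl^+]^2[CrO4^2-]
If s mol/L of Tl2CrO4 dissolves, [Tl^+] = 2s and [CrO4^2-] = s.
Ksp = (2s)^2s = 4s^3
s^3 = 6.4 x 10^-13 / 4, so s = 5.4 x 10^-5 M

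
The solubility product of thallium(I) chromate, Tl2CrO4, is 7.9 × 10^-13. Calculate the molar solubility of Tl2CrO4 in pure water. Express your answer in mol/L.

Tl2CrO4(s) <=> 2 Tl^+ + CrO4^2-
Ksp = [Tl^+]^2[CrO4^2-]
If s mol/L of Tl2CrO4 dissolves, [Tl^+] = 2s and [CrO4^2-] = s.
Ksp = (2s)^2s = 4s^3
s^3 = 7.9 × 10^-13 / 4, so s = 5.8 x 10^-5 M

5.8e-5 M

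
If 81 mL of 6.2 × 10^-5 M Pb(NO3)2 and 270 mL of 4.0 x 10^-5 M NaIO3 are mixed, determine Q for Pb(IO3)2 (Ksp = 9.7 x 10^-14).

Total volume = 81 + 270 = 351 mL.
[Pb^2+] = 6.2 x 10^-5 × (81/351) = 1.43 × 10^-5 M
[IO3^-] = 4.0 × 10^-5 × (270/351) = 3.08 x 10^-5 M
Pb(IO3)2(s) ⇌ Pb^2+(aq) + 2 IO3^-(aq), so Q = [Pb^2+][IO3^-]^2
Q = (1.43 × 10^-5)(3.08 × 10^-5)^2 = 1.4 × 10^-14
Q < Ksp, so no precipitate of Pb(IO3)2 forms.

1.4 × 10^-14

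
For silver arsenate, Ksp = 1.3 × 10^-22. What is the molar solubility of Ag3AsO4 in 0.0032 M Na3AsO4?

Ag3AsO4(s) ⇌ 3 Ag^+(aq) + AsO4^3-(aq)
Ksp = [Ag^+]^3[AsO4^3-]
Let s = moles of Ag3AsO4 that dissolve per litre. [Ag^+] = 3s, [AsO4^3-] = 0.0032 + s ≈ 0.0032 (common-ion effect: AsO4^3- is already 0.0032 M).
Ksp ≈ (3s)^3 × 0.0032
s = 1.1 x 10^-7 M
Check: s = 1.1 × 10^-7 ≪ 0.0032, so the approximation is valid.

s = 1.1 × 10^-7 M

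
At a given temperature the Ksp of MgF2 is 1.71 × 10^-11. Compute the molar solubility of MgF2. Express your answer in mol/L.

s = 1.62 × 10^-4 M

MgF2(s) ⇌ Mg^2+ + 2 F^-
Ksp = [Mg^2+][F^-]^2
For each mole of MgF2 that dissolves: [Mg^2+] = s, [F^-] = 2s.
So Ksp = s × (2s)^2 = 4s^3
s^3 = 1.71 × 10^-11 / 4, so s = 1.62 × 10^-4 M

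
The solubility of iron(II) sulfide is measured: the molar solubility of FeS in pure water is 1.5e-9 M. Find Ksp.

Ksp ≈ 2.3 × 10^-18

FeS(s) <=> Fe^2+(aq) + S^2-(aq)
With molar solubility s: [Fe^2+] = s, [S^2-] = s.
Ksp = [Fe^2+][S^2-]
Ksp = (s)(s) = s^2
With s = 1.5 × 10^-9: Ksp = 2.3 × 10^-18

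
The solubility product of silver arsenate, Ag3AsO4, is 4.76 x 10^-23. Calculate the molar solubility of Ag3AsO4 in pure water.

s ≈ 1.15 × 10^-6 M

Ag3AsO4(s) <=> 3 Ag^+ + AsO4^3-
Ksp = [Ag^+]^3[AsO4^3-]
With molar solubility s: [Ag^+] = 3s, [AsO4^3-] = s.
Substituting: Ksp = (3s)^3s = 27s^4
s = (4.76 x 10^-23 / 27)^(1/4) = 1.15 x 10^-6 M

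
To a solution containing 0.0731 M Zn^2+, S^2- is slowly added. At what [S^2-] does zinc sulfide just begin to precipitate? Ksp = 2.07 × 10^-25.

[S^2-] ≈ 2.83e-24 M

ZnS(s) <=> Zn^2+ + S^2-
Ksp = [Zn^2+][S^2-]
Precipitation begins when Q = Ksp. With [Zn^2+] = 0.0731 M:
2.07 × 10^-25 = (0.0731) × [S^2-]
[S^2-] = (2.07 × 10^-25 / 7.31 x 10^-2) = 2.83 × 10^-24 M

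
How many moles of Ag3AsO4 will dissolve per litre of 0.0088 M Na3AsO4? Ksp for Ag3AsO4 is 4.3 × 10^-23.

Ag3AsO4(s) <=> 3 Ag^+(aq) + AsO4^3-(aq)
Ksp = [Ag^+]^3[AsO4^3-]
If s mol/L dissolves here, [Ag^+] = 3s, [AsO4^3-] = 0.0088 + s ≈ 0.0088 (Ksp is small, so little additional dissolves).
Ksp ≈ (3s)^3 × 0.0088
s = 5.7 × 10^-8 M
Check: s = 5.7 × 10^-8 ≪ 0.0088, so the approximation is valid.

s = 5.7 × 10^-8 M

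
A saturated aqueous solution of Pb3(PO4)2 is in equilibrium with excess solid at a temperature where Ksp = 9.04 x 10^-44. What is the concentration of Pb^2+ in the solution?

[Pb^2+] = 2.90e-9 M

Pb3(PO4)2(s) <=> 3 Pb^2+ + 2 PO4^3-
Ksp = [Pb^2+]^3[PO4^3-]^2
With molar solubility s: [Pb^2+] = 3s, [PO4^3-] = 2s.
Ksp = (3s)^3(2s)^2 = 108s^5
Solving, s = (9.04 x 10^-44/108)^(1/5) = 9.650 × 10^-10 M
[Pb^2+] = 3s = 2.90 x 10^-9 M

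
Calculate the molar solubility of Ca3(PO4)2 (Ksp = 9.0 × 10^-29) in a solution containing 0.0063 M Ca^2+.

s ≈ 9.5e-12 M

Ca3(PO4)2(s) ⇌ 3 Ca^2+ + 2 PO4^3-
Ksp = [Ca^2+]^3[PO4^3-]^2
If s mol/L dissolves here, [Ca^2+] = 0.0063 + 3s ≈ 0.0063, [PO4^3-] = 2s (since the Ca^2+ already present dominates).
Ksp ≈ (0.0063)^3 × (2s)^2
s = 9.5 x 10^-12 M
Check: 3s = 2.8 x 10^-11 ≪ 0.0063, so the approximation is valid.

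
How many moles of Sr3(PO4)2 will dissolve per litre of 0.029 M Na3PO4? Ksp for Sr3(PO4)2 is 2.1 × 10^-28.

s = 2.1 × 10^-9 M

Sr3(PO4)2(s) ⇌ 3 Sr^2+ + 2 PO4^3-
Ksp = [Sr^2+]^3[PO4^3-]^2
Let s = moles of Sr3(PO4)2 that dissolve per litre. [Sr^2+] = 3s, [PO4^3-] = 0.029 + 2s ≈ 0.029 (since PO4^3- from Na3PO4 dominates).
Ksp ≈ (3s)^3 × (0.029)^2
s = 2.1 x 10^-9 M
Check: 2s = 4.2 x 10^-9 ≪ 0.029, so the approximation is valid.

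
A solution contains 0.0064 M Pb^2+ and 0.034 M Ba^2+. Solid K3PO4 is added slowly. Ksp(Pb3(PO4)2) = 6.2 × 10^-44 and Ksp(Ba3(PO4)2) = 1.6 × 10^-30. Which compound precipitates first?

Precipitation of each salt starts when its ion product equals its Ksp.
For Pb3(PO4)2: 6.2 × 10^-44 = (0.0064)^3 × [PO4^3-]^2  ⇒  [PO4^3-] = 4.9 × 10^-19 M.
For Ba3(PO4)2: 1.6 × 10^-30 = (0.034)^3 × [PO4^3-]^2  ⇒  [PO4^3-] = 2.0 × 10^-13 M.
The salt with the lower threshold [PO4^3-] precipitates first: Pb3(PO4)2.

Pb3(PO4)2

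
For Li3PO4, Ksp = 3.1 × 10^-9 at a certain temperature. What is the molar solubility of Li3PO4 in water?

Li3PO4(s) <=> 3 Li^+(aq) + PO4^3-(aq)
Ksp = [Li^+]^3[PO4^3-]
With molar solubility s: [Li^+] = 3s, [PO4^3-] = s.
Substituting: Ksp = (3s)^3s = 27s^4
s = (3.1 × 10^-9 / 27)^(1/4) = 3.3 × 10^-3 M

3.3 × 10^-3 M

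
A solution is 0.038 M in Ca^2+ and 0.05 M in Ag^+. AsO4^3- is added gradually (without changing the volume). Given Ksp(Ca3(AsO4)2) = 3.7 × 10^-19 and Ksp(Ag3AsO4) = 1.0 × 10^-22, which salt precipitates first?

Ag3AsO4

Each salt begins to precipitate when Q = Ksp, i.e. when [AsO4^3-] reaches its threshold.
For Ca3(AsO4)2: 3.7 × 10^-19 = (0.038)^3 × [AsO4^3-]^2  ⇒  [AsO4^3-] = 8.2 × 10^-8 M.
For Ag3AsO4: 1.0 × 10^-22 = (0.05)^3 × [AsO4^3-]  ⇒  [AsO4^3-] = 8.0 × 10^-19 M.
The salt with the lower threshold [AsO4^3-] precipitates first: Ag3AsO4.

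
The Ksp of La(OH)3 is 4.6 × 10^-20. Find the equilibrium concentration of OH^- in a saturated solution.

La(OH)3(s) ⇌ La^3+(aq) + 3 OH^-(aq)
Ksp = [La^3+][OH^-]^3
With molar solubility s: [La^3+] = s, [OH^-] = 3s.
Ksp = s(3s)^3 = 27s^4
s^4 = 4.6 × 10^-20 / 27, so s = 6.42 × 10^-6 M
[OH^-] = 3s = 1.9 × 10^-5 M

1.9e-5 M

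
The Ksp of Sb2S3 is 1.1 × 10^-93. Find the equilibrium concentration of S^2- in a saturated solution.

Sb2S3(s) ⇌ 2 Sb^3+ + 3 S^2-
Ksp = [Sb^3+]^2[S^2-]^3
For each mole of Sb2S3 that dissolves: [Sb^3+] = 2s, [S^2-] = 3s.
Substituting: Ksp = (2s)^2(3s)^3 = 108s^5
s = (1.1 × 10^-93 / 108)^(1/5) = 1.00 × 10^-19 M
[S^2-] = 3s = 3.0 x 10^-19 M

3.0 x 10^-19 M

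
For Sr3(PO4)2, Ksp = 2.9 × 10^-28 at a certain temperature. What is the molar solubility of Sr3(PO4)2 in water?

Sr3(PO4)2(s) ⇌ 3 Sr^2+ + 2 PO4^3-
Ksp = [Sr^2+]^3[PO4^3-]^2
For each mole of Sr3(PO4)2 that dissolves: [Sr^2+] = 3s, [PO4^3-] = 2s.
Ksp = (3s)^3(2s)^2 = 108s^5
s = (2.9 × 10^-28 / 108)^(1/5) = 1.2 x 10^-6 M

1.2e-6 M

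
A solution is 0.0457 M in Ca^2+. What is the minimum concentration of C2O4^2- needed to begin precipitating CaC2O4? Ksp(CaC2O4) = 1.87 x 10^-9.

CaC2O4(s) ⇌ Ca^2+(aq) + C2O4^2-(aq)
Ksp = [Ca^2+][C2O4^2-]
Precipitation begins when Q = Ksp. With [Ca^2+] = 0.0457 M:
1.87 x 10^-9 = (0.0457) × [C2O4^2-]
[C2O4^2-] = (1.87 x 10^-9 / 4.57 × 10^-2) = 4.09 x 10^-8 M

[C2O4^2-] = 4.09 x 10^-8 M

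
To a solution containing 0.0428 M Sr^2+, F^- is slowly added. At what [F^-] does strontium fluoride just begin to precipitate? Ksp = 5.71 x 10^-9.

SrF2(s) ⇌ Sr^2+(aq) + 2 F^-(aq)
Ksp = [Sr^2+][F^-]^2
Precipitation begins when Q = Ksp. With [Sr^2+] = 0.0428 M:
5.71 x 10^-9 = (0.0428) × [F^-]^2
[F^-] = (5.71 x 10^-9 / 4.28 × 10^-2)^(1/2) = 3.65 × 10^-4 M

3.65 × 10^-4 M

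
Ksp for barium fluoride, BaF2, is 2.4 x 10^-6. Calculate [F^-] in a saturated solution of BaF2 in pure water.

BaF2(s) ⇌ Ba^2+ + 2 F^-
Ksp = [Ba^2+][F^-]^2
For each mole of BaF2 that dissolves: [Ba^2+] = s, [F^-] = 2s.
Substituting: Ksp = s(2s)^2 = 4s^3
Solving, s = (2.4 x 10^-6/4)^(1/3) = 8.43 x 10^-3 M
[F^-] = 2s = 1.7 × 10^-2 M

[F^-] = 1.7e-2 M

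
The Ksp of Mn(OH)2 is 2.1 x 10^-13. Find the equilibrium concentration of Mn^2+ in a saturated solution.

Mn(OH)2(s) ⇌ Mn^2+(aq) + 2 OH^-(aq)
Ksp = [Mn^2+][OH^-]^2
With molar solubility s: [Mn^2+] = s, [OH^-] = 2s.
So Ksp = s × (2s)^2 = 4s^3
s^3 = 2.1 x 10^-13 / 4, so s = 3.74 x 10^-5 M
[Mn^2+] = s = 3.7 x 10^-5 M

3.7 × 10^-5 M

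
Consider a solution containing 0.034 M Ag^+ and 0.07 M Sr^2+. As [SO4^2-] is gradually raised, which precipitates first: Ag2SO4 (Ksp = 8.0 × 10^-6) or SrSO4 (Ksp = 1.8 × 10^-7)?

SrSO4

Precipitation of each salt starts when its ion product equals its Ksp.
For Ag2SO4: 8.0 × 10^-6 = (0.034)^2 × [SO4^2-]  ⇒  [SO4^2-] = 6.9 x 10^-3 M.
For SrSO4: 1.8 × 10^-7 = 0.07 × [SO4^2-]  ⇒  [SO4^2-] = 2.6 × 10^-6 M.
The salt with the lower threshold [SO4^2-] precipitates first: SrSO4.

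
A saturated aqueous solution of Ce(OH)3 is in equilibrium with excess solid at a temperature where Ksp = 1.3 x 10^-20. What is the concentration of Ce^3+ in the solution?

Ce(OH)3(s) ⇌ Ce^3+(aq) + 3 OH^-(aq)
Ksp = [Ce^3+][OH^-]^3
With molar solubility s: [Ce^3+] = s, [OH^-] = 3s.
So Ksp = s × (3s)^3 = 27s^4
s = (1.3 x 10^-20 / 27)^(1/4) = 4.68 x 10^-6 M
[Ce^3+] = s = 4.7 × 10^-6 M

[Ce^3+] ≈ 4.7 x 10^-6 M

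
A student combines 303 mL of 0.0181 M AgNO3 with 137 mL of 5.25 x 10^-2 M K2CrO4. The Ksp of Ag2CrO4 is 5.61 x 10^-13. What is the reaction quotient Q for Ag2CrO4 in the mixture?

Q ≈ 2.54 × 10^-6

Total volume = 303 + 137 = 440 mL.
[Ag^+] = 1.81 × 10^-2 × (303/440) = 1.246 × 10^-2 M
[CrO4^2-] = 5.25 × 10^-2 × (137/440) = 1.635 × 10^-2 M
Ag2CrO4(s) ⇌ 2 Ag^+ + CrO4^2-, so Q = [Ag^+]^2[CrO4^2-]
Q = (1.246 x 10^-2)^2(1.635 x 10^-2) = 2.54 x 10^-6
Q > Ksp, so Ag2CrO4 will precipitate.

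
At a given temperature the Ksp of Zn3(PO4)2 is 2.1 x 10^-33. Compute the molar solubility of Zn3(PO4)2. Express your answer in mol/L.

Zn3(PO4)2(s) ⇌ 3 Zn^2+(aq) + 2 PO4^3-(aq)
Ksp = [Zn^2+]^3[PO4^3-]^2
With molar solubility s: [Zn^2+] = 3s, [PO4^3-] = 2s.
Substituting: Ksp = (3s)^3(2s)^2 = 108s^5
s = (2.1 x 10^-33 / 108)^(1/5) = 1.1 × 10^-7 M

1.1 x 10^-7 M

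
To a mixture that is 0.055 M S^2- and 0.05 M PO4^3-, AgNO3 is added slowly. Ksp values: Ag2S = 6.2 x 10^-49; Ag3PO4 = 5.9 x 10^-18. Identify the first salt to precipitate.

Ag2S

Precipitation of each salt starts when its ion product equals its Ksp.
For Ag2S: 6.2 x 10^-49 = 0.055 × [Ag^+]^2  ⇒  [Ag^+] = 3.4 × 10^-24 M.
For Ag3PO4: 5.9 x 10^-18 = 0.05 × [Ag^+]^3  ⇒  [Ag^+] = 4.9 × 10^-6 M.
The salt with the lower threshold [Ag^+] precipitates first: Ag2S.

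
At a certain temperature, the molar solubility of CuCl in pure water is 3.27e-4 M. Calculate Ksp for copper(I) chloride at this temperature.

CuCl(s) <=> Cu^+ + Cl^-
With molar solubility s: [Cu^+] = s, [Cl^-] = s.
Ksp = [Cu^+][Cl^-]
Ksp = s × s = s^2
Ksp = (3.27 x 10^-4)^2 = 1.07 x 10^-7

1.07e-7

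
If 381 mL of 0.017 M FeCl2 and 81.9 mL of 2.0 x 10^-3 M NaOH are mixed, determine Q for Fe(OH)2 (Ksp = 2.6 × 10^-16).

Q ≈ 1.8e-9

Total volume = 381 + 81.9 = 462.9 mL.
[Fe^2+] = 1.7 x 10^-2 × (381/462.9) = 1.40 × 10^-2 M
[OH^-] = 2.0 × 10^-3 × (81.9/462.9) = 3.54 × 10^-4 M
Fe(OH)2(s) ⇌ Fe^2+(aq) + 2 OH^-(aq), so Q = [Fe^2+][OH^-]^2
Q = (1.40 × 10^-2)(3.54 x 10^-4)^2 = 1.8 x 10^-9
Q > Ksp, so Fe(OH)2 will precipitate.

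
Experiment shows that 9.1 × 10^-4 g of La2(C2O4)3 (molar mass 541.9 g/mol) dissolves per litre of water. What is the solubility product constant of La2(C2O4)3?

1.4e-27

Molar solubility s = (9.1 × 10^-4 g/L) / (541.9 g/mol) = 1.68 x 10^-6 M.
La2(C2O4)3(s) ⇌ 2 La^3+(aq) + 3 C2O4^2-(aq)
With molar solubility s: [La^3+] = 2s, [C2O4^2-] = 3s.
Ksp = [La^3+]^2[C2O4^2-]^3
Ksp = (2s)^2(3s)^3 = 108s^5
Ksp = 108 × (1.68 x 10^-6)^5 = 1.4 × 10^-27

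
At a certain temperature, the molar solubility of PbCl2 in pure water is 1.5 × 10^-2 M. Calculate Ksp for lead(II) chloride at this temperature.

Ksp ≈ 1.4 × 10^-5

PbCl2(s) ⇌ Pb^2+ + 2 Cl^-
For each mole of PbCl2 that dissolves: [Pb^2+] = s, [Cl^-] = 2s.
Ksp = [Pb^2+][Cl^-]^2
So Ksp = s × (2s)^2 = 4s^3
With s = 1.5 × 10^-2: Ksp = 1.4 x 10^-5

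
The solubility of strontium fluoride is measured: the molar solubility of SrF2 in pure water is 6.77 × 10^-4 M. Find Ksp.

SrF2(s) <=> Sr^2+ + 2 F^-
For each mole of SrF2 that dissolves: [Sr^2+] = s, [F^-] = 2s.
Ksp = [Sr^2+][F^-]^2
Substituting: Ksp = s(2s)^2 = 4s^3
With s = 6.77 × 10^-4: Ksp = 1.24 × 10^-9

1.24e-9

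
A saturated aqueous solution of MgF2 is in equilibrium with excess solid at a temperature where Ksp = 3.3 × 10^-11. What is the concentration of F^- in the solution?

MgF2(s) ⇌ Mg^2+ + 2 F^-
Ksp = [Mg^2+][F^-]^2
If s mol/L of MgF2 dissolves, [Mg^2+] = s and [F^-] = 2s.
So Ksp = s × (2s)^2 = 4s^3
s = (3.3 × 10^-11 / 4)^(1/3) = 2.02 × 10^-4 M
[F^-] = 2s = 4.0 × 10^-4 M

[F^-] = 4.0 x 10^-4 M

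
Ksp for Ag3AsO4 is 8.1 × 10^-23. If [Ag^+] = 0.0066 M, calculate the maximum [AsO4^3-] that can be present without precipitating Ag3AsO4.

2.8 x 10^-16 M

Ag3AsO4(s) ⇌ 3 Ag^+(aq) + AsO4^3-(aq)
Ksp = [Ag^+]^3[AsO4^3-]
Precipitation begins when Q = Ksp. With [Ag^+] = 0.0066 M:
8.1 × 10^-23 = (0.0066)^3 × [AsO4^3-]
[AsO4^3-] = (8.1 × 10^-23 / 2.87 × 10^-7) = 2.8 x 10^-16 M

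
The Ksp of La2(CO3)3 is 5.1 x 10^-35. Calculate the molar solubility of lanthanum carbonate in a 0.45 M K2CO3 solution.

s = 1.2e-17 M

La2(CO3)3(s) <=> 2 La^3+(aq) + 3 CO3^2-(aq)
Ksp = [La^3+]^2[CO3^2-]^3
Let s be the molar solubility in this solution. [La^3+] = 2s, [CO3^2-] = 0.45 + 3s ≈ 0.45 (Ksp is small, so little additional dissolves).
Ksp ≈ (2s)^2 × (0.45)^3
s = 1.2 × 10^-17 M
Check: 3s = 3.5 × 10^-17 ≪ 0.45, so the approximation is valid.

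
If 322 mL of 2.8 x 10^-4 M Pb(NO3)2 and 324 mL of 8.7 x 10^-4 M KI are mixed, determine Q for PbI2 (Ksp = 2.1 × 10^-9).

Total volume = 322 + 324 = 646 mL.
[Pb^2+] = 2.8 x 10^-4 × (322/646) = 1.40 × 10^-4 M
[I^-] = 8.7 x 10^-4 × (324/646) = 4.36 x 10^-4 M
PbI2(s) ⇌ Pb^2+ + 2 I^-, so Q = [Pb^2+][I^-]^2
Q = (1.40 × 10^-4)(4.36 x 10^-4)^2 = 2.7 x 10^-11
Q < Ksp, so no precipitate of PbI2 forms.

Q ≈ 2.7 x 10^-11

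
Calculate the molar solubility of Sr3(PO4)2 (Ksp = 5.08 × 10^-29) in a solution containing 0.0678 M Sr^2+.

2.02 × 10^-13 M

Sr3(PO4)2(s) ⇌ 3 Sr^2+ + 2 PO4^3-
Ksp = [Sr^2+]^3[PO4^3-]^2
Let s = moles of Sr3(PO4)2 that dissolve per litre. [Sr^2+] = 0.0678 + 3s ≈ 0.0678, [PO4^3-] = 2s (common-ion effect: Sr^2+ is already 0.0678 M).
Ksp ≈ (0.0678)^3 × (2s)^2
s = 2.02 × 10^-13 M
Check: 3s = 6.1 × 10^-13 ≪ 0.0678, so the approximation is valid.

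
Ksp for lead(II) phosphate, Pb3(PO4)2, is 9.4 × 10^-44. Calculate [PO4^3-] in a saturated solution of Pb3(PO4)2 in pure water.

Pb3(PO4)2(s) ⇌ 3 Pb^2+ + 2 PO4^3-
Ksp = [Pb^2+]^3[PO4^3-]^2
For each mole of Pb3(PO4)2 that dissolves: [Pb^2+] = 3s, [PO4^3-] = 2s.
So Ksp = (3s)^3 × (2s)^2 = 108s^5
s^5 = 9.4 × 10^-44 / 108, so s = 9.73 x 10^-10 M
[PO4^3-] = 2s = 1.9 x 10^-9 M

[PO4^3-] = 1.9 × 10^-9 M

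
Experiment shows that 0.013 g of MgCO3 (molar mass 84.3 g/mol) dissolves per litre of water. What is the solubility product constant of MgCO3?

Molar solubility s = (1.3 × 10^-2 g/L) / (84.3 g/mol) = 1.54 × 10^-4 M.
MgCO3(s) ⇌ Mg^2+ + CO3^2-
For each mole of MgCO3 that dissolves: [Mg^2+] = s, [CO3^2-] = s.
Ksp = [Mg^2+][CO3^2-]
Ksp = s^2
With s = 1.54 × 10^-4: Ksp = 2.4 x 10^-8

Ksp = 2.4e-8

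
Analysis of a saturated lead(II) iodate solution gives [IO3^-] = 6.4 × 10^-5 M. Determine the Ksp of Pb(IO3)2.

1.3 × 10^-13

Pb(IO3)2(s) ⇌ Pb^2+(aq) + 2 IO3^-(aq)
Stoichiometry gives [Pb^2+] = (1/2)[IO3^-] = 3.20 x 10^-5 M.
Ksp = [Pb^2+][IO3^-]^2
Ksp = 3.20 × 10^-5 × (6.4 × 10^-5)^2 = 1.3 × 10^-13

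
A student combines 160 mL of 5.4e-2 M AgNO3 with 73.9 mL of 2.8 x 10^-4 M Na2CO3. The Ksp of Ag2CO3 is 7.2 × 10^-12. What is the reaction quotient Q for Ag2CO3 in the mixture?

Q ≈ 1.2 × 10^-7

Total volume = 160 + 73.9 = 233.9 mL.
[Ag^+] = 5.4 x 10^-2 × (160/233.9) = 3.69 x 10^-2 M
[CO3^2-] = 2.8 x 10^-4 × (73.9/233.9) = 8.85 x 10^-5 M
Ag2CO3(s) ⇌ 2 Ag^+(aq) + CO3^2-(aq), so Q = [Ag^+]^2[CO3^2-]
Q = (3.69 × 10^-2)^2(8.85 x 10^-5) = 1.2 × 10^-7
Q > Ksp, so Ag2CO3 will precipitate.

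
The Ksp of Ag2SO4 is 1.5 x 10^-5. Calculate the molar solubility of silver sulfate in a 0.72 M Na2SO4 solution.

Ag2SO4(s) ⇌ 2 Ag^+ + SO4^2-
Ksp = [Ag^+]^2[SO4^2-]
Let s be the molar solubility in this solution. [Ag^+] = 2s, [SO4^2-] = 0.72 + s ≈ 0.72 (Ksp is small, so little additional dissolves).
Ksp ≈ (2s)^2 × 0.72
s = 2.3 × 10^-3 M
Check: s = 2.3 × 10^-3 ≪ 0.72, so the approximation is valid.

2.3e-3 M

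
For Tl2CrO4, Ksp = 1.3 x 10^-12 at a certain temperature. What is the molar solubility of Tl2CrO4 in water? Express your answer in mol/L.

Tl2CrO4(s) <=> 2 Tl^+(aq) + CrO4^2-(aq)
Ksp = [Tl^+]^2[CrO4^2-]
For each mole of Tl2CrO4 that dissolves: [Tl^+] = 2s, [CrO4^2-] = s.
Ksp = (2s)^2s = 4s^3
Solving, s = (1.3 x 10^-12/4)^(1/3) = 6.9 × 10^-5 M

s = 6.9e-5 M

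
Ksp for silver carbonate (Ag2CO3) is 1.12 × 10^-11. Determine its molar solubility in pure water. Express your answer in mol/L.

Ag2CO3(s) ⇌ 2 Ag^+ + CO3^2-
Ksp = [Ag^+]^2[CO3^2-]
For each mole of Ag2CO3 that dissolves: [Ag^+] = 2s, [CO3^2-] = s.
So Ksp = (2s)^2 × s = 4s^3
s^3 = 1.12 × 10^-11 / 4, so s = 1.41 x 10^-4 M

s = 1.41 x 10^-4 M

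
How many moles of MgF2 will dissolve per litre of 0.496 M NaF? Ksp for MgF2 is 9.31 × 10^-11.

3.78e-10 M

MgF2(s) <=> Mg^2+ + 2 F^-
Ksp = [Mg^2+][F^-]^2
Let s be the molar solubility in this solution. [Mg^2+] = s, [F^-] = 0.496 + 2s ≈ 0.496 (since F^- from NaF dominates).
Ksp ≈ s × (0.496)^2
s = 3.78 × 10^-10 M
Check: 2s = 7.6 × 10^-10 ≪ 0.496, so the approximation is valid.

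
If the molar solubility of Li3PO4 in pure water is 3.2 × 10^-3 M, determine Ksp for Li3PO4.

Li3PO4(s) ⇌ 3 Li^+(aq) + PO4^3-(aq)
With molar solubility s: [Li^+] = 3s, [PO4^3-] = s.
Ksp = [Li^+]^3[PO4^3-]
So Ksp = (3s)^3 × s = 27s^4
Ksp = 27 × (3.2 × 10^-3)^4 = 2.8 × 10^-9

Ksp ≈ 2.8 × 10^-9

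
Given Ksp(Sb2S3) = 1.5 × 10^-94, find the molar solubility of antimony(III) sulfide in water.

Sb2S3(s) ⇌ 2 Sb^3+ + 3 S^2-
Ksp = [Sb^3+]^2[S^2-]^3
With molar solubility s: [Sb^3+] = 2s, [S^2-] = 3s.
So Ksp = (2s)^2 × (3s)^3 = 108s^5
s = (1.5 × 10^-94 / 108)^(1/5) = 6.7 x 10^-20 M

6.7 x 10^-20 M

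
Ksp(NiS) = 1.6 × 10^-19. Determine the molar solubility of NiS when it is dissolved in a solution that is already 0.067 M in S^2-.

NiS(s) <=> Ni^2+(aq) + S^2-(aq)
Ksp = [Ni^2+][S^2-]
If s mol/L dissolves here, [Ni^2+] = s, [S^2-] = 0.067 + s ≈ 0.067 (since the S^2- already present dominates).
Ksp ≈ s × 0.067
s = 2.4 × 10^-18 M
Check: s = 2.4 × 10^-18 ≪ 0.067, so the approximation is valid.

s ≈ 2.4 x 10^-18 M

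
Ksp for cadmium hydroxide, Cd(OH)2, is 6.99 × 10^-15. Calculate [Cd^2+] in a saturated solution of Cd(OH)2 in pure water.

Cd(OH)2(s) ⇌ Cd^2+(aq) + 2 OH^-(aq)
Ksp = [Cd^2+][OH^-]^2
With molar solubility s: [Cd^2+] = s, [OH^-] = 2s.
Substituting: Ksp = s(2s)^2 = 4s^3
s^3 = 6.99 × 10^-15 / 4, so s = 1.204 x 10^-5 M
[Cd^2+] = s = 1.20 × 10^-5 M

1.20 x 10^-5 M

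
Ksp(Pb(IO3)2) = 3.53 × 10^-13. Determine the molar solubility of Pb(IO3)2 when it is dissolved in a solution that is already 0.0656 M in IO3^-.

s ≈ 8.20e-11 M

Pb(IO3)2(s) ⇌ Pb^2+(aq) + 2 IO3^-(aq)
Ksp = [Pb^2+][IO3^-]^2
If s mol/L dissolves here, [Pb^2+] = s, [IO3^-] = 0.0656 + 2s ≈ 0.0656 (common-ion effect: IO3^- is already 0.0656 M).
Ksp ≈ s × (0.0656)^2
s = 8.20 × 10^-11 M
Check: 2s = 1.6 x 10^-10 ≪ 0.0656, so the approximation is valid.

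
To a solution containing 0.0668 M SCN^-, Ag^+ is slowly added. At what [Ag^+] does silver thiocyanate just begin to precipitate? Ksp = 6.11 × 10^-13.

AgSCN(s) <=> Ag^+(aq) + SCN^-(aq)
Ksp = [Ag^+][SCN^-]
Precipitation begins when Q = Ksp. With [SCN^-] = 0.0668 M:
6.11 × 10^-13 = (0.0668) × [Ag^+]
[Ag^+] = (6.11 × 10^-13 / 6.68 x 10^-2) = 9.15 x 10^-12 M

[Ag^+] ≈ 9.15 x 10^-12 M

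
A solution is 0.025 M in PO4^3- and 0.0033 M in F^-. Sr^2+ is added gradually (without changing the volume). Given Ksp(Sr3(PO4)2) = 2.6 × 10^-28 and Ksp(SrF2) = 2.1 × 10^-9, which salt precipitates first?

Sr3(PO4)2

Precipitation of each salt starts when its ion product equals its Ksp.
For Sr3(PO4)2: 2.6 × 10^-28 = (0.025)^2 × [Sr^2+]^3  ⇒  [Sr^2+] = 7.5 × 10^-9 M.
For SrF2: 2.1 × 10^-9 = (0.0033)^2 × [Sr^2+]  ⇒  [Sr^2+] = 1.9 × 10^-4 M.
The salt with the lower threshold [Sr^2+] precipitates first: Sr3(PO4)2.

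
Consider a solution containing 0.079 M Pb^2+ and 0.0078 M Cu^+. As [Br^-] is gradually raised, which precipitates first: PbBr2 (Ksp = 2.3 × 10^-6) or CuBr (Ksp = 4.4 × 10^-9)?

Precipitation of each salt starts when its ion product equals its Ksp.
For PbBr2: 2.3 × 10^-6 = 0.079 × [Br^-]^2  ⇒  [Br^-] = 5.4 x 10^-3 M.
For CuBr: 4.4 × 10^-9 = 0.0078 × [Br^-]  ⇒  [Br^-] = 5.6 x 10^-7 M.
The salt with the lower threshold [Br^-] precipitates first: CuBr.

CuBr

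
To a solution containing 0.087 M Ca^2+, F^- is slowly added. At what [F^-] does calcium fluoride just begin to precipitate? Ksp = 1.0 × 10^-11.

1.1 × 10^-5 M

CaF2(s) <=> Ca^2+(aq) + 2 F^-(aq)
Ksp = [Ca^2+][F^-]^2
Precipitation begins when Q = Ksp. With [Ca^2+] = 0.087 M:
1.0 × 10^-11 = (0.087) × [F^-]^2
[F^-] = (1.0 × 10^-11 / 8.7 × 10^-2)^(1/2) = 1.1 × 10^-5 M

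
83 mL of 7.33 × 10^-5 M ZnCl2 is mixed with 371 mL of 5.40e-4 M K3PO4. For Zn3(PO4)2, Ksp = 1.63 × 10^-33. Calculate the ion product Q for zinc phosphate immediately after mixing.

Q ≈ 4.69 x 10^-22

Total volume = 83 + 371 = 454 mL.
[Zn^2+] = 7.33 × 10^-5 × (83/454) = 1.340 x 10^-5 M
[PO4^3-] = 5.40 × 10^-4 × (371/454) = 4.413 × 10^-4 M
Zn3(PO4)2(s) <=> 3 Zn^2+(aq) + 2 PO4^3-(aq), so Q = [Zn^2+]^3[PO4^3-]^2
Q = (1.340 × 10^-5)^3(4.413 × 10^-4)^2 = 4.69 x 10^-22
Q > Ksp, so Zn3(PO4)2 will precipitate.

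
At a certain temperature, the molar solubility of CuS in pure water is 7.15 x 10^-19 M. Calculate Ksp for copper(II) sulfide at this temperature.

Ksp = 5.11 × 10^-37

CuS(s) ⇌ Cu^2+ + S^2-
With molar solubility s: [Cu^2+] = s, [S^2-] = s.
Ksp = [Cu^2+][S^2-]
Ksp = (s)(s) = s^2
Ksp = (7.15 x 10^-19)^2 = 5.11 × 10^-37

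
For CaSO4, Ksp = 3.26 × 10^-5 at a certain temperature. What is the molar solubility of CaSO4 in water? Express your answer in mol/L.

s ≈ 5.71 x 10^-3 M

CaSO4(s) ⇌ Ca^2+(aq) + SO4^2-(aq)
Ksp = [Ca^2+][SO4^2-]
With molar solubility s: [Ca^2+] = s, [SO4^2-] = s.
Ksp = s × s = s^2
s = (3.26 × 10^-5)^(1/2) = 5.71 × 10^-3 M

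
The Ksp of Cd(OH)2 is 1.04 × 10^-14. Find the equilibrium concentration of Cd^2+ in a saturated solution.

1.38e-5 M

Cd(OH)2(s) ⇌ Cd^2+ + 2 OH^-
Ksp = [Cd^2+][OH^-]^2
If s mol/L of Cd(OH)2 dissolves, [Cd^2+] = s and [OH^-] = 2s.
So Ksp = s × (2s)^2 = 4s^3
s^3 = 1.04 × 10^-14 / 4, so s = 1.375 × 10^-5 M
[Cd^2+] = s = 1.38 × 10^-5 M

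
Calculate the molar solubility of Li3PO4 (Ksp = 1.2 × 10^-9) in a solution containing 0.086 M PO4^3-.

s = 8.0 × 10^-4 M

Li3PO4(s) ⇌ 3 Li^+(aq) + PO4^3-(aq)
Ksp = [Li^+]^3[PO4^3-]
Let s = moles of Li3PO4 that dissolve per litre. [Li^+] = 3s, [PO4^3-] = 0.086 + s ≈ 0.086 (since the PO4^3- already present dominates).
Ksp ≈ (3s)^3 × 0.086
s = 8.0 × 10^-4 M
Check: s = 8.0 × 10^-4 ≪ 0.086, so the approximation is valid.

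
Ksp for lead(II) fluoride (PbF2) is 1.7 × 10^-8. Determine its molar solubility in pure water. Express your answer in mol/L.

PbF2(s) ⇌ Pb^2+(aq) + 2 F^-(aq)
Ksp = [Pb^2+][F^-]^2
With molar solubility s: [Pb^2+] = s, [F^-] = 2s.
So Ksp = s × (2s)^2 = 4s^3
s = (1.7 × 10^-8 / 4)^(1/3) = 1.6 x 10^-3 M

1.6e-3 M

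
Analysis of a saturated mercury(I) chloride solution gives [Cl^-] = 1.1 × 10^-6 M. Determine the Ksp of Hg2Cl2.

Hg2Cl2(s) ⇌ Hg2^2+(aq) + 2 Cl^-(aq)
Stoichiometry gives [Hg2^2+] = (1/2)[Cl^-] = 5.50 × 10^-7 M.
Ksp = [Hg2^2+][Cl^-]^2
Ksp = 5.50 × 10^-7 × (1.1 x 10^-6)^2 = 6.7 x 10^-19

Ksp ≈ 6.7 × 10^-19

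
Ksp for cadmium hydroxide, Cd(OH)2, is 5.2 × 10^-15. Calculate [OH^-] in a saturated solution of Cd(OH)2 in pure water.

2.2e-5 M

Cd(OH)2(s) <=> Cd^2+(aq) + 2 OH^-(aq)
Ksp = [Cd^2+][OH^-]^2
If s mol/L of Cd(OH)2 dissolves, [Cd^2+] = s and [OH^-] = 2s.
Substituting: Ksp = s(2s)^2 = 4s^3
s^3 = 5.2 × 10^-15 / 4, so s = 1.09 × 10^-5 M
[OH^-] = 2s = 2.2 x 10^-5 M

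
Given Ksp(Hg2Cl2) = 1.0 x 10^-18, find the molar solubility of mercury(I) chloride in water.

Hg2Cl2(s) <=> Hg2^2+ + 2 Cl^-
Ksp = [Hg2^2+][Cl^-]^2
With molar solubility s: [Hg2^2+] = s, [Cl^-] = 2s.
Substituting: Ksp = s(2s)^2 = 4s^3
s = (1.0 x 10^-18 / 4)^(1/3) = 6.3 x 10^-7 M

s = 6.3 × 10^-7 M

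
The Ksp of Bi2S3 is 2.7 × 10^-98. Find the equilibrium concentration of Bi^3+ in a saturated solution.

[Bi^3+] ≈ 2.4 × 10^-20 M

Bi2S3(s) <=> 2 Bi^3+(aq) + 3 S^2-(aq)
Ksp = [Bi^3+]^2[S^2-]^3
For each mole of Bi2S3 that dissolves: [Bi^3+] = 2s, [S^2-] = 3s.
Substituting: Ksp = (2s)^2(3s)^3 = 108s^5
Solving, s = (2.7 × 10^-98/108)^(1/5) = 1.20 x 10^-20 M
[Bi^3+] = 2s = 2.4 x 10^-20 M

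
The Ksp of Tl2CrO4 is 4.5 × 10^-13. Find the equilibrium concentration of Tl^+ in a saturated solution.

Tl2CrO4(s) ⇌ 2 Tl^+ + CrO4^2-
Ksp = [Tl^+]^2[CrO4^2-]
With molar solubility s: [Tl^+] = 2s, [CrO4^2-] = s.
Ksp = (2s)^2s = 4s^3
Solving, s = (4.5 × 10^-13/4)^(1/3) = 4.83 × 10^-5 M
[Tl^+] = 2s = 9.7 × 10^-5 M

9.7 × 10^-5 M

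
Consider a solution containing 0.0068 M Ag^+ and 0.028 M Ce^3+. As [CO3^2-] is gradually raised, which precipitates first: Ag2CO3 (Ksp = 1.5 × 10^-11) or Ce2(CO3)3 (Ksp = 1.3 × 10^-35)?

Each salt begins to precipitate when Q = Ksp, i.e. when [CO3^2-] reaches its threshold.
For Ag2CO3: 1.5 × 10^-11 = (0.0068)^2 × [CO3^2-]  ⇒  [CO3^2-] = 3.2 × 10^-7 M.
For Ce2(CO3)3: 1.3 × 10^-35 = (0.028)^2 × [CO3^2-]^3  ⇒  [CO3^2-] = 2.6 × 10^-11 M.
The salt with the lower threshold [CO3^2-] precipitates first: Ce2(CO3)3.

Ce2(CO3)3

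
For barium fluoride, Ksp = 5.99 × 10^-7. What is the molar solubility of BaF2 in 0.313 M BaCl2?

s = 6.92 x 10^-4 M

BaF2(s) ⇌ Ba^2+ + 2 F^-
Ksp = [Ba^2+][F^-]^2
Let s = moles of BaF2 that dissolve per litre. [Ba^2+] = 0.313 + s ≈ 0.313, [F^-] = 2s (Ksp is small, so little additional dissolves).
Ksp ≈ 0.313 × (2s)^2
s = 6.92 × 10^-4 M
Check: s = 6.9 × 10^-4 ≪ 0.313, so the approximation is valid.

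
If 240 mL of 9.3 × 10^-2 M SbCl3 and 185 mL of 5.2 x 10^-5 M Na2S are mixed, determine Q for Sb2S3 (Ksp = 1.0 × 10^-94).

3.2 × 10^-17

Total volume = 240 + 185 = 425 mL.
[Sb^3+] = 9.3 × 10^-2 × (240/425) = 5.25 × 10^-2 M
[S^2-] = 5.2 x 10^-5 × (185/425) = 2.26 x 10^-5 M
Sb2S3(s) ⇌ 2 Sb^3+ + 3 S^2-, so Q = [Sb^3+]^2[S^2-]^3
Q = (5.25 × 10^-2)^2(2.26 × 10^-5)^3 = 3.2 × 10^-17
Q > Ksp, so Sb2S3 will precipitate.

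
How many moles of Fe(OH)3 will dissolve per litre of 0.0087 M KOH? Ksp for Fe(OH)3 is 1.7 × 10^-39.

2.6e-33 M

Fe(OH)3(s) ⇌ Fe^3+(aq) + 3 OH^-(aq)
Ksp = [Fe^3+][OH^-]^3
If s mol/L dissolves here, [Fe^3+] = s, [OH^-] = 0.0087 + 3s ≈ 0.0087 (Ksp is small, so little additional dissolves).
Ksp ≈ s × (0.0087)^3
s = 2.6 x 10^-33 M
Check: 3s = 7.7 × 10^-33 ≪ 0.0087, so the approximation is valid.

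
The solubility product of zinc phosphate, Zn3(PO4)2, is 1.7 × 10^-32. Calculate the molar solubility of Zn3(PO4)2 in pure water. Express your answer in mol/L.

Zn3(PO4)2(s) ⇌ 3 Zn^2+ + 2 PO4^3-
Ksp = [Zn^2+]^3[PO4^3-]^2
With molar solubility s: [Zn^2+] = 3s, [PO4^3-] = 2s.
So Ksp = (3s)^3 × (2s)^2 = 108s^5
Solving, s = (1.7 × 10^-32/108)^(1/5) = 1.7 × 10^-7 M

1.7 × 10^-7 M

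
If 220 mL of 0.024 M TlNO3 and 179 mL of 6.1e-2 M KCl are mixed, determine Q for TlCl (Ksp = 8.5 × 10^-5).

3.6 × 10^-4

Total volume = 220 + 179 = 399 mL.
[Tl^+] = 2.4 × 10^-2 × (220/399) = 1.32 x 10^-2 M
[Cl^-] = 6.1 × 10^-2 × (179/399) = 2.74 x 10^-2 M
TlCl(s) ⇌ Tl^+(aq) + Cl^-(aq), so Q = [Tl^+][Cl^-]
Q = (1.32 x 10^-2)(2.74 × 10^-2) = 3.6 × 10^-4
Q > Ksp, so TlCl will precipitate.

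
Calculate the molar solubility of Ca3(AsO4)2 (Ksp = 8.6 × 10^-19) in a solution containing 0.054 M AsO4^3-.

s ≈ 2.2 x 10^-6 M

Ca3(AsO4)2(s) ⇌ 3 Ca^2+ + 2 AsO4^3-
Ksp = [Ca^2+]^3[AsO4^3-]^2
Let s be the molar solubility in this solution. [Ca^2+] = 3s, [AsO4^3-] = 0.054 + 2s ≈ 0.054 (since the AsO4^3- already present dominates).
Ksp ≈ (3s)^3 × (0.054)^2
s = 2.2 × 10^-6 M
Check: 2s = 4.4 x 10^-6 ≪ 0.054, so the approximation is valid.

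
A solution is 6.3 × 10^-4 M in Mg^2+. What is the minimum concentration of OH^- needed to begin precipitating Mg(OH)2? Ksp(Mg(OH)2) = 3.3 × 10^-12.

[OH^-] = 7.2e-5 M

Mg(OH)2(s) ⇌ Mg^2+(aq) + 2 OH^-(aq)
Ksp = [Mg^2+][OH^-]^2
Precipitation begins when Q = Ksp. With [Mg^2+] = 6.3 × 10^-4 M:
3.3 × 10^-12 = (6.3 × 10^-4) × [OH^-]^2
[OH^-] = (3.3 × 10^-12 / 6.3 x 10^-4)^(1/2) = 7.2 x 10^-5 M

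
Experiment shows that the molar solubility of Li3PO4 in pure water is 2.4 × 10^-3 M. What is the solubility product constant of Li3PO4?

Li3PO4(s) ⇌ 3 Li^+(aq) + PO4^3-(aq)
Let s = molar solubility. Then [Li^+] = 3s and [PO4^3-] = s.
Ksp = [Li^+]^3[PO4^3-]
So Ksp = (3s)^3 × s = 27s^4
With s = 2.4 × 10^-3: Ksp = 9.0 × 10^-10

Ksp = 9.0 x 10^-10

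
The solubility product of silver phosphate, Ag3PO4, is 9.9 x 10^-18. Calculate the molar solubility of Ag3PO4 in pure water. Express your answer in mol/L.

2.5e-5 M

Ag3PO4(s) ⇌ 3 Ag^+(aq) + PO4^3-(aq)
Ksp = [Ag^+]^3[PO4^3-]
For each mole of Ag3PO4 that dissolves: [Ag^+] = 3s, [PO4^3-] = s.
Ksp = (3s)^3s = 27s^4
Solving, s = (9.9 x 10^-18/27)^(1/4) = 2.5 x 10^-5 M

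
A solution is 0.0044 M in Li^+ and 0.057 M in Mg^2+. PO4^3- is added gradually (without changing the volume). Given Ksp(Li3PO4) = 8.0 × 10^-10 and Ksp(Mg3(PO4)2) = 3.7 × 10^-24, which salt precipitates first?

Mg3(PO4)2

Each salt begins to precipitate when Q = Ksp, i.e. when [PO4^3-] reaches its threshold.
For Li3PO4: 8.0 × 10^-10 = (0.0044)^3 × [PO4^3-]  ⇒  [PO4^3-] = 9.4 × 10^-3 M.
For Mg3(PO4)2: 3.7 × 10^-24 = (0.057)^3 × [PO4^3-]^2  ⇒  [PO4^3-] = 1.4 × 10^-10 M.
The salt with the lower threshold [PO4^3-] precipitates first: Mg3(PO4)2.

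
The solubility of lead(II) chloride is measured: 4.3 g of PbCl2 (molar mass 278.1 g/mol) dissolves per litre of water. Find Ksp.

Ksp ≈ 1.5 × 10^-5

Molar solubility s = (4.3 g/L) / (278.1 g/mol) = 1.55 × 10^-2 M.
PbCl2(s) ⇌ Pb^2+(aq) + 2 Cl^-(aq)
With molar solubility s: [Pb^2+] = s, [Cl^-] = 2s.
Ksp = [Pb^2+][Cl^-]^2
Ksp = s(2s)^2 = 4s^3
Ksp = 4 × (1.55 × 10^-2)^3 = 1.5 × 10^-5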